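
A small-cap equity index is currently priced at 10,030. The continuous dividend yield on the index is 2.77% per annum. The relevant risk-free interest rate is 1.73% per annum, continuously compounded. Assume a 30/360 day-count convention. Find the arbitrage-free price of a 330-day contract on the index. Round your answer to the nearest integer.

F = S·e^((r − q)T) = 10030 · e^((0.0173 − 0.0277) × 330/360)
= 10030 · e^-0.009533 = 10030 × 0.990512
F = 9,935

9,935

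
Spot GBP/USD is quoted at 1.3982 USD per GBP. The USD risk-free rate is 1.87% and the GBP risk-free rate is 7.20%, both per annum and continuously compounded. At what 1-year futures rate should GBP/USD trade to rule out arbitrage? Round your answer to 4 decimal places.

1.3256

F = S·e^((r_USD − r_GBP)T) = 1.3982 · e^((0.0187 − 0.0720) × 1)
= 1.3982 · e^-0.053300 = 1.3982 × 0.948096
F = 1.3256 USD per GBP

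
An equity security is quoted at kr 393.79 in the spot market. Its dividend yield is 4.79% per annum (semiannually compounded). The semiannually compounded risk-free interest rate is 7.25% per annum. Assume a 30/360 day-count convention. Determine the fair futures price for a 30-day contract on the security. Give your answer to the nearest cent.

kr 394.57

F = S · (1+r/2)^(2T) / (1+q/2)^(2T)
= 393.79 × 1.005952 / 1.003952 = 393.79 × 1.001992
F = kr 394.57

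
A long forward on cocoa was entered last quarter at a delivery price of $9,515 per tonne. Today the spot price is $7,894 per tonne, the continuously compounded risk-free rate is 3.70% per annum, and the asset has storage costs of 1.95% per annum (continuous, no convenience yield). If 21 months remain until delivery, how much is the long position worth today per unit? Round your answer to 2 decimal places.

-$750.39 per tonne

Current fair forward for the remaining 21 months: F = S·e^((r + u)·T), (r + u) = 0.0370 + 0.0195 = 0.0565
F = 7894 · e^(0.0565 × 21/12) = 7894 × 1.10392830 = 8714.4100
Value of long forward = (F − K)·e^(−rT) = (8714.4100 − 9515) · e^(−0.0370·21/12)
= -800.5900 × 0.93730176 = -750.39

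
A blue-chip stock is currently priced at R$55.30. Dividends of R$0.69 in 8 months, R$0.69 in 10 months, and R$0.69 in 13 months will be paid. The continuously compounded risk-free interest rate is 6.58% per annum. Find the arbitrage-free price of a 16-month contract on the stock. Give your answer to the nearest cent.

PV(dividends) I = 0.69·e^(−0.0658·8/12) + 0.69·e^(−0.0658·10/12) + 0.69·e^(−0.0658·13/12)
I = 0.6604 + 0.6532 + 0.6425 = 1.9561
F = (S − I)·e^(rT) = (55.30 − 1.9561) · e^(0.0658·16/12)
= 53.3439 · e^0.087733 = 53.3439 × 1.091697 = R$58.24

R$58.24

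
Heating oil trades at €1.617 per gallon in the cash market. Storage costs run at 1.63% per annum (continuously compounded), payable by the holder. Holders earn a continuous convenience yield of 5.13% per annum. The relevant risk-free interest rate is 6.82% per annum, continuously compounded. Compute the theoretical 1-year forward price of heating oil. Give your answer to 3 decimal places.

Net carry = r + u − y = 0.0682 + 0.0163 − 0.0513 = 0.0332
F = S·e^((r+u−y)T) = 1.617 · e^(0.0332 × 1) = 1.617 · e^0.033200
= 1.617 × 1.033757 = €1.672 per gallon

€1.672 per gallon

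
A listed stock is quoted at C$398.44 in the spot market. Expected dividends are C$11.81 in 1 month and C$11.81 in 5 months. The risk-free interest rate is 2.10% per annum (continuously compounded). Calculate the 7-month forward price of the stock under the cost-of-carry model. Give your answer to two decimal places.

PV(dividends) I = 11.81·e^(−0.0210·1/12) + 11.81·e^(−0.0210·5/12)
I = 11.7894 + 11.7071 = 23.4965
F = (S − I)·e^(rT) = (398.44 − 23.4965) · e^(0.0210·7/12)
= 374.9435 · e^0.012250 = 374.9435 × 1.012325 = C$379.56

C$379.56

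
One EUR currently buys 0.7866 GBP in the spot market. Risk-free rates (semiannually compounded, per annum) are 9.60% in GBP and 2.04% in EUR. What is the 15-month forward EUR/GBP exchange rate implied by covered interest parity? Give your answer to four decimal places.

0.8623

By covered interest parity, F = S · (1+r_GBP/2)^(2T) / (1+r_EUR/2)^(2T)
= 0.7866 × 1.124354 / 1.025695 = 0.7866 × 1.096187
F = 0.8623 GBP per EUR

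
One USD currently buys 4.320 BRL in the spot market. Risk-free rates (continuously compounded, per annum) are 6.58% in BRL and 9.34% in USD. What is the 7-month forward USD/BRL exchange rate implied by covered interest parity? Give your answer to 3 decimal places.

F = S·e^((r_BRL − r_USD)T) = 4.320 · e^((0.0658 − 0.0934) × 7/12)
= 4.320 · e^-0.016100 = 4.320 × 0.984029
F = 4.251 BRL per USD

4.251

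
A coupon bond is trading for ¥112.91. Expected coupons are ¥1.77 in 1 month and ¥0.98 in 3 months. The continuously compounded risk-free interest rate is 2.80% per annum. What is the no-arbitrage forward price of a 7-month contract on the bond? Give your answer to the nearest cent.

¥111.99

PV(coupons) I = 1.77·e^(−0.0280·1/12) + 0.98·e^(−0.0280·3/12)
I = 1.7659 + 0.9732 = 2.7391
F = (S − I)·e^(rT) = (112.91 − 2.7391) · e^(0.0280·7/12)
= 110.1709 · e^0.016333 = 110.1709 × 1.016467 = ¥111.99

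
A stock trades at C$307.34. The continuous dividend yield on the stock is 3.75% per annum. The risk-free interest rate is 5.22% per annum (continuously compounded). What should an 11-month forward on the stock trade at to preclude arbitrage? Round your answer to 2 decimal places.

C$311.51

F = S·e^((r − q)T) = 307.34 · e^((0.0522 − 0.0375) × 11/12)
= 307.34 · e^0.013475 = 307.34 × 1.013566
F = C$311.51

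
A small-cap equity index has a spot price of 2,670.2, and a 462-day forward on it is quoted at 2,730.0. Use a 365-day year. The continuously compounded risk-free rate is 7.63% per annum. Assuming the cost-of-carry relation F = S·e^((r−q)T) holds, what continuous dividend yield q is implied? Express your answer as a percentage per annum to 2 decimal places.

From F = S·e^((r−q)T): (r − q) = ln(F/S)/T
ln(2730.0/2670.2) = ln(1.022395) = 0.022148
(r − q) = 0.022148 / (462/365) = 0.017498
q = r − ln(F/S)/T = 0.0763 − 0.017498 = 0.058802
q = 5.88%

5.88%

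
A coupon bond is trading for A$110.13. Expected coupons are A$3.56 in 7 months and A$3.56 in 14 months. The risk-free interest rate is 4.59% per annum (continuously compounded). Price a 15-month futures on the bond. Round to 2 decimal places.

A$109.39

PV(coupons) I = 3.56·e^(−0.0459·7/12) + 3.56·e^(−0.0459·14/12)
I = 3.4659 + 3.3744 = 6.8403
F = (S − I)·e^(rT) = (110.13 − 6.8403) · e^(0.0459·15/12)
= 103.2897 · e^0.057375 = 103.2897 × 1.059053 = A$109.39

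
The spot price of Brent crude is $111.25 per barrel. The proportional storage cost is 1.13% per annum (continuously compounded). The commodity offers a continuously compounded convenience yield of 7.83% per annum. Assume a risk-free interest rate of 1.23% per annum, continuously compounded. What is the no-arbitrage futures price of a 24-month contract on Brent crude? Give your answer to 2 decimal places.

$99.72 per barrel

Net carry = r + u − y = 0.0123 + 0.0113 − 0.0783 = -0.0547
F = S·e^((r+u−y)T) = 111.25 · e^(-0.0547 × 24/12) = 111.25 · e^-0.109400
= 111.25 × 0.896372 = $99.72 per barrel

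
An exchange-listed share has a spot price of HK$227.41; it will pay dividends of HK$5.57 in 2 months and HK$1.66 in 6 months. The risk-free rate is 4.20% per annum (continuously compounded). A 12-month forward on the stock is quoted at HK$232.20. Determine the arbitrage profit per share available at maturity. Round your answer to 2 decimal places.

PV(dividends) I = 5.57·e^(−0.0420·2/12) + 1.66·e^(−0.0420·6/12) = 7.1566
Fair forward F* = (S − I)·e^(rT) = (227.41 − 7.1566)·e^0.042000 = 220.2534 × 1.042894 = 229.7009
Market HK$232.20 > fair 229.7009: forward overpriced → cash-and-carry (borrow at r, buy the stock and collect the dividends, short the forward).
Profit at T = |F_mkt − F*| = |232.20 − 229.7009| = HK$2.50 per share

HK$2.50 per share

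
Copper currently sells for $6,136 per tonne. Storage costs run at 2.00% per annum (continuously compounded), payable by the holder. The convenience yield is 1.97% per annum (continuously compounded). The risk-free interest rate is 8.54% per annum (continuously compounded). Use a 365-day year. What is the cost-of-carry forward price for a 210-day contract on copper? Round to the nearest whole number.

Net carry = r + u − y = 0.0854 + 0.0200 − 0.0197 = 0.0857
F = S·e^((r+u−y)T) = 6136 · e^(0.0857 × 210/365) = 6136 · e^0.049307
= 6136 × 1.050543 = $6,446 per tonne

$6,446 per tonne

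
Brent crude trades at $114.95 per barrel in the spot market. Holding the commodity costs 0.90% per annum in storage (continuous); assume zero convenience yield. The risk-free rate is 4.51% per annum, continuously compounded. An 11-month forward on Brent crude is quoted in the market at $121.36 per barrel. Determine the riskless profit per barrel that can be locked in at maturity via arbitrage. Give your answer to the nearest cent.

$0.57 per barrel

Fair forward: F* = S·e^(carry·T), with carry = (r + u) = 0.0451 + 0.0090 = 0.0541
F* = 114.95 · e^(0.0541 × 11/12) = 114.95 · e^0.049592 = 114.95 × 1.050842 = $120.7943
Market $121.36 > fair $120.7943: forward overpriced → cash-and-carry (buy spot, short the forward).
At maturity, profit = |F_mkt − F*| = |121.36 − 120.7943| = $0.57 per barrel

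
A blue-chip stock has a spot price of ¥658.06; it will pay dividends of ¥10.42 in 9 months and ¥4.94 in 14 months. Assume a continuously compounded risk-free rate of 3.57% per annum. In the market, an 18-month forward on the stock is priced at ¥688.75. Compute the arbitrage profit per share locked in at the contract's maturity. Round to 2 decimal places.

¥10.19 per share

PV(dividends) I = 10.42·e^(−0.0357·9/12) + 4.94·e^(−0.0357·14/12) = 14.8832
Fair forward F* = (S − I)·e^(rT) = (658.06 − 14.8832)·e^0.053550 = 643.1768 × 1.055010 = 678.5580
Market ¥688.75 > fair 678.5580: forward overpriced → cash-and-carry (borrow at r, buy the stock and collect the dividends, short the forward).
Profit at T = |F_mkt − F*| = |688.75 − 678.5580| = ¥10.19 per share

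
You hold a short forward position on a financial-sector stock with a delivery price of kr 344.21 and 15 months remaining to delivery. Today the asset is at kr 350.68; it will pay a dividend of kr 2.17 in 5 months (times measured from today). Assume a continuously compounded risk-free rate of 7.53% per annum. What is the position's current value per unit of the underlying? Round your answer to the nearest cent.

PV(remaining dividends) I = 2.17·e^(−0.0753·5/12) = 2.1030
Current forward F = (S − I)·e^(rT) = (350.68 − 2.1030)·e^(0.0753·15/12) = 348.5770 × 1.098697 = 382.9805
Value (long) = (F − K)·e^(−rT) = (382.9805 − 344.21) × 0.910169 = 35.2877
Short position value = −(long value) = -kr 35.29

-kr 35.29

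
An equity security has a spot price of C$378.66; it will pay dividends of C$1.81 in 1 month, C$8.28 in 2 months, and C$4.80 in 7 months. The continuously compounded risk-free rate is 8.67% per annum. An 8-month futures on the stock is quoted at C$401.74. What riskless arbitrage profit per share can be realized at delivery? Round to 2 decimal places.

C$15.93 per share

PV(dividends) I = 1.81·e^(−0.0867·1/12) + 8.28·e^(−0.0867·2/12) + 4.80·e^(−0.0867·7/12) = 14.5215
Fair futures F* = (S − I)·e^(rT) = (378.66 − 14.5215)·e^0.057800 = 364.1385 × 1.059503 = 385.8058
Market C$401.74 > fair 385.8058: forward overpriced → cash-and-carry (borrow at r, buy the stock and collect the dividends, short the forward).
Profit at T = |F_mkt − F*| = |401.74 − 385.8058| = C$15.93 per share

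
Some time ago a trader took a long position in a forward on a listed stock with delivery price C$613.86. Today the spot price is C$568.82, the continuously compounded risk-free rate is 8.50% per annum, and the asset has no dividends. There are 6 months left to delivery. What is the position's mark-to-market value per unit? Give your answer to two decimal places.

Current fair forward for the remaining 6 months: F = S·e^(r·T), r = 0.0850
F = 568.82 · e^(0.0850 × 6/12) = 568.82 × 1.043416 = 593.5159
Value of long forward = (F − K)·e^(−rT) = (593.5159 − 613.86) · e^(−0.0850·6/12)
= -20.3441 × 0.958390 = -19.50

-C$19.50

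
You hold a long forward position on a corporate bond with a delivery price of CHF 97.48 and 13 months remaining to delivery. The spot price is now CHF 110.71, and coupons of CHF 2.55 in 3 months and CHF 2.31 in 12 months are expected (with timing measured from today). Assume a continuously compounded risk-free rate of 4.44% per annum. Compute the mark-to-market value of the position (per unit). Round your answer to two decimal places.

CHF 13.08

PV(remaining coupons) I = 2.55·e^(−0.0444·3/12) + 2.31·e^(−0.0444·12/12) = 4.7315
Current forward F = (S − I)·e^(rT) = (110.71 − 4.7315)·e^(0.0444·13/12) = 105.9785 × 1.049276 = 111.2007
Value (long) = (F − K)·e^(−rT) = (111.2007 − 97.48) × 0.953038 = 13.0763
Value = CHF 13.08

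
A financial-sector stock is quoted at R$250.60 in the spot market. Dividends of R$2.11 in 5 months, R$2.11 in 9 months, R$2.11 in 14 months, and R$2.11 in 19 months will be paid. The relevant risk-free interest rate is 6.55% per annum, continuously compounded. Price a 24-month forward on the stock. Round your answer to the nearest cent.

PV(dividends) I = 2.11·e^(−0.0655·5/12) + 2.11·e^(−0.0655·9/12) + 2.11·e^(−0.0655·14/12) + 2.11·e^(−0.0655·19/12)
I = 2.0532 + 2.0089 + 1.9548 + 1.9021 = 7.9190
F = (S − I)·e^(rT) = (250.60 − 7.9190) · e^(0.0655·24/12)
= 242.6810 · e^0.131000 = 242.6810 × 1.139968 = R$276.65

R$276.65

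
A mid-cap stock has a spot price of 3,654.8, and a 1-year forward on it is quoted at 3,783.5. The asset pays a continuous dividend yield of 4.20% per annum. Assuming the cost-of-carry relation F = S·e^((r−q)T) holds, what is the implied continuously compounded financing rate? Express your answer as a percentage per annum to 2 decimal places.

7.66%

From F = S·e^((r−q)T): (r − q) = ln(F/S)/T
ln(3783.5/3654.8) = ln(1.035214) = 0.034608
(r − q) = 0.034608 / (1) = 0.034608
r = ln(F/S)/T + q = 0.034608 + 0.0420 = 0.076608
r = 7.66%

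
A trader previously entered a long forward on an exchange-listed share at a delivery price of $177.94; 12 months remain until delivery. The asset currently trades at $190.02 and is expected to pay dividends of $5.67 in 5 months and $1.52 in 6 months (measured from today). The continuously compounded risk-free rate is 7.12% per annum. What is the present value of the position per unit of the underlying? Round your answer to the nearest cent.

$17.34

PV(remaining dividends) I = 5.67·e^(−0.0712·5/12) + 1.52·e^(−0.0712·6/12) = 6.9711
Current forward F = (S − I)·e^(rT) = (190.02 − 6.9711)·e^(0.0712·12/12) = 183.0489 × 1.073796 = 196.5572
Value (long) = (F − K)·e^(−rT) = (196.5572 − 177.94) × 0.931276 = 17.3378
Value = $17.34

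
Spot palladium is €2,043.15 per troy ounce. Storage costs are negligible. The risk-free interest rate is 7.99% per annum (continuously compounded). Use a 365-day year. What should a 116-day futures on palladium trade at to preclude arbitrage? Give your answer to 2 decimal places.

€2,095.70 per troy ounce

F = S·e^(rT) = 2043.15 · e^(0.0799 × 116/365) = 2043.15 · e^0.02539288
= 2043.15 × 1.02571803 = €2,095.70 per troy ounce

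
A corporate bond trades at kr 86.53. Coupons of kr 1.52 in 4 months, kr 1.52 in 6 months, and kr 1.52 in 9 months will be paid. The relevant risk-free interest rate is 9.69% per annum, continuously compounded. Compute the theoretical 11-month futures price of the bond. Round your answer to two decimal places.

PV(coupons) I = 1.52·e^(−0.0969·4/12) + 1.52·e^(−0.0969·6/12) + 1.52·e^(−0.0969·9/12)
I = 1.4717 + 1.4481 + 1.4135 = 4.3333
F = (S − I)·e^(rT) = (86.53 − 4.3333) · e^(0.0969·11/12)
= 82.1967 · e^0.088825 = 82.1967 × 1.092889 = kr 89.83

kr 89.83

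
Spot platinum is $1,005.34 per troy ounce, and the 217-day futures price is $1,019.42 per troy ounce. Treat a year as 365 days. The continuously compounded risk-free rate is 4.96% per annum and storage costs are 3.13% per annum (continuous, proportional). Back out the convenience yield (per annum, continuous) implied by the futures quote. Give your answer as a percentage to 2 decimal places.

F = S·e^((r+u−y)T) ⇒ (r+u−y) = ln(F/S)/T
ln(1019.42/1005.34) = 0.013908; /T ⇒ 0.023394
y = r + u − ln(F/S)/T = 0.0496 + 0.0313 − 0.023394 = 0.057506
y = 5.75%

5.75%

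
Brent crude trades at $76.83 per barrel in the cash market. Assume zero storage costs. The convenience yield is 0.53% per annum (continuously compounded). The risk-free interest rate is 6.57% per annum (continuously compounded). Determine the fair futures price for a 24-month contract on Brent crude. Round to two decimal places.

$86.69 per barrel

Net carry = r + u − y = 0.0657 + 0.0000 − 0.0053 = 0.0604
F = S·e^((r+u−y)T) = 76.83 · e^(0.0604 × 24/12) = 76.83 · e^0.120800
= 76.83 × 1.128399 = $86.69 per barrel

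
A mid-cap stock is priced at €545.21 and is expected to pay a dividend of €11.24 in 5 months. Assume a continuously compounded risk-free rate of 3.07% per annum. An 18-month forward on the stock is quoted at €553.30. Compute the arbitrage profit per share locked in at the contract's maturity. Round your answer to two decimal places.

€5.98 per share

PV(dividends) I = 11.24·e^(−0.0307·5/12) = 11.0971
Fair forward F* = (S − I)·e^(rT) = (545.21 − 11.0971)·e^0.046050 = 534.1129 × 1.047127 = 559.2840
Market €553.30 < fair 559.2840: forward underpriced → reverse cash-and-carry (short the stock, invest proceeds at r, pay the dividends, go long the forward).
Profit at T = |F_mkt − F*| = |553.30 − 559.2840| = €5.98 per share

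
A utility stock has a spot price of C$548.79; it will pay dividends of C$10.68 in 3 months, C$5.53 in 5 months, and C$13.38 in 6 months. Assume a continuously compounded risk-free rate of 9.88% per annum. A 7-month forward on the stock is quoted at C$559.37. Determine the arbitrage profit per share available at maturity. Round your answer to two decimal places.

C$8.17 per share

PV(dividends) I = 10.68·e^(−0.0988·3/12) + 5.53·e^(−0.0988·5/12) + 13.38·e^(−0.0988·6/12) = 28.4615
Fair forward F* = (S − I)·e^(rT) = (548.79 − 28.4615)·e^0.057633 = 520.3285 × 1.059326 = 551.1975
Market C$559.37 > fair 551.1975: forward overpriced → cash-and-carry (borrow at r, buy the stock and collect the dividends, short the forward).
Profit at T = |F_mkt − F*| = |559.37 − 551.1975| = C$8.17 per share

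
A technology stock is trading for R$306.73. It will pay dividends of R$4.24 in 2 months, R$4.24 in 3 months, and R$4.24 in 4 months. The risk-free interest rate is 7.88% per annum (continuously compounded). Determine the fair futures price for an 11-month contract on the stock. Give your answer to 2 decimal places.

R$316.30

PV(dividends) I = 4.24·e^(−0.0788·2/12) + 4.24·e^(−0.0788·3/12) + 4.24·e^(−0.0788·4/12)
I = 4.1847 + 4.1573 + 4.1301 = 12.4721
F = (S − I)·e^(rT) = (306.73 − 12.4721) · e^(0.0788·11/12)
= 294.2579 · e^0.072233 = 294.2579 × 1.074906 = R$316.30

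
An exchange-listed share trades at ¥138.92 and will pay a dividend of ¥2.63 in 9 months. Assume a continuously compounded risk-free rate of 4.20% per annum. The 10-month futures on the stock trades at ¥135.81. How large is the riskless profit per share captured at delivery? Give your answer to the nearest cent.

PV(dividends) I = 2.63·e^(−0.0420·9/12) = 2.5484
Fair futures F* = (S − I)·e^(rT) = (138.92 − 2.5484)·e^0.035000 = 136.3716 × 1.035620 = 141.2292
Market ¥135.81 < fair 141.2292: forward underpriced → reverse cash-and-carry (short the stock, invest proceeds at r, pay the dividends, go long the forward).
Profit at T = |F_mkt − F*| = |135.81 − 141.2292| = ¥5.42 per share

¥5.42 per share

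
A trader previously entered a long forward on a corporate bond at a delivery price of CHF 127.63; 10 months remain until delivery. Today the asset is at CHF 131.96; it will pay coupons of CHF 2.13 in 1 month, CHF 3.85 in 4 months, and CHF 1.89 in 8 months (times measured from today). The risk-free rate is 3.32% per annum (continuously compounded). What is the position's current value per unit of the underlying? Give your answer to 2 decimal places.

PV(remaining coupons) I = 2.13·e^(−0.0332·1/12) + 3.85·e^(−0.0332·4/12) + 1.89·e^(−0.0332·8/12) = 7.7804
Current forward F = (S − I)·e^(rT) = (131.96 − 7.7804)·e^(0.0332·10/12) = 124.1796 × 1.028053 = 127.6632
Value (long) = (F − K)·e^(−rT) = (127.6632 − 127.63) × 0.972713 = 0.0323
Value = CHF 0.03

CHF 0.03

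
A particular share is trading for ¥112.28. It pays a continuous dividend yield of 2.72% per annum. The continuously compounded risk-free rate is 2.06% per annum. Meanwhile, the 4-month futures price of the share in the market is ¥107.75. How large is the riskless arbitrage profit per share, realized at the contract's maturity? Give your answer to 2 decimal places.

¥4.28 per share

Fair futures: F* = S·e^(carry·T), with carry = (r − q) = 0.0206 − 0.0272 = -0.0066
F* = 112.28 · e^(-0.0066 × 4/12) = 112.28 · e^-0.002200 = 112.28 × 0.997802 = ¥112.0332
Market ¥107.75 < fair ¥112.0332: forward underpriced → reverse cash-and-carry (short spot, go long the forward).
At maturity, profit = |F_mkt − F*| = |107.75 − 112.0332| = ¥4.28 per share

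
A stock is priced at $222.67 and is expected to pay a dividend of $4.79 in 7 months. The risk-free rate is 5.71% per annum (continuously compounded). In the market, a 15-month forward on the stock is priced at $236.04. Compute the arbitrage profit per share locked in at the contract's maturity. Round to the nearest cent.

$1.87 per share

PV(dividends) I = 4.79·e^(−0.0571·7/12) = 4.6331
Fair forward F* = (S − I)·e^(rT) = (222.67 − 4.6331)·e^0.071375 = 218.0369 × 1.073984 = 234.1681
Market $236.04 > fair 234.1681: forward overpriced → cash-and-carry (borrow at r, buy the stock and collect the dividends, short the forward).
Profit at T = |F_mkt − F*| = |236.04 − 234.1681| = $1.87 per share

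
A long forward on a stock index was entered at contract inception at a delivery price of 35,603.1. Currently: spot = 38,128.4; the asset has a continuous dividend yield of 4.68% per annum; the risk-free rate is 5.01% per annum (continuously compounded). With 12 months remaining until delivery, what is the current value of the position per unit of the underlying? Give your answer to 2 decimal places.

2521.77

Current fair forward for the remaining 12 months: F = S·e^((r − q)·T), (r − q) = 0.0501 − 0.0468 = 0.0033
F = 38128.4 · e^(0.0033 × 12/12) = 38128.4 × 1.00330545 = 38254.4315
Value of long forward = (F − K)·e^(−rT) = (38254.4315 − 35603.1) · e^(−0.0501·12/12)
= 2651.3315 × 0.95113431 = 2521.77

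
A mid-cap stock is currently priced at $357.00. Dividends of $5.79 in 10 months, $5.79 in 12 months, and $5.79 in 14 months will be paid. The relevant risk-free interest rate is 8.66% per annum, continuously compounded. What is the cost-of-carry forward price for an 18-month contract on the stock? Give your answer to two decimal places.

PV(dividends) I = 5.79·e^(−0.0866·10/12) + 5.79·e^(−0.0866·12/12) + 5.79·e^(−0.0866·14/12)
I = 5.3869 + 5.3097 + 5.2336 = 15.9302
F = (S − I)·e^(rT) = (357.00 − 15.9302) · e^(0.0866·18/12)
= 341.0698 · e^0.129900 = 341.0698 × 1.138715 = $388.38

$388.38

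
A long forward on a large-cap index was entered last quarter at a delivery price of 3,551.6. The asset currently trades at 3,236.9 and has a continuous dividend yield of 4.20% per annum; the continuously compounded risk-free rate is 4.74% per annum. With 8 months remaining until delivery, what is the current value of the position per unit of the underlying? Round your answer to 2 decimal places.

Current fair forward for the remaining 8 months: F = S·e^((r − q)·T), (r − q) = 0.0474 − 0.0420 = 0.0054
F = 3236.9 · e^(0.0054 × 8/12) = 3236.9 × 1.00360649 = 3248.5738
Value of long forward = (F − K)·e^(−rT) = (3248.5738 − 3551.6) · e^(−0.0474·8/12)
= -303.0262 × 0.96889406 = -293.60

-293.60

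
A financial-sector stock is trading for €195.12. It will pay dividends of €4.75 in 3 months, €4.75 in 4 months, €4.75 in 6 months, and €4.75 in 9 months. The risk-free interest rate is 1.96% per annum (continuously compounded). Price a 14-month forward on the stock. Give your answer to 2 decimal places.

€180.37

PV(dividends) I = 4.75·e^(−0.0196·3/12) + 4.75·e^(−0.0196·4/12) + 4.75·e^(−0.0196·6/12) + 4.75·e^(−0.0196·9/12)
I = 4.7268 + 4.7191 + 4.7037 + 4.6807 = 18.8303
F = (S − I)·e^(rT) = (195.12 − 18.8303) · e^(0.0196·14/12)
= 176.2897 · e^0.022867 = 176.2897 × 1.023130 = €180.37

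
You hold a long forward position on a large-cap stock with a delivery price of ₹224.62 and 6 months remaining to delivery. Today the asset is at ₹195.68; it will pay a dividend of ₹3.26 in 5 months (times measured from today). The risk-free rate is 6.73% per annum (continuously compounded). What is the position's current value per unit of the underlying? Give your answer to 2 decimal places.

-₹24.68

PV(remaining dividends) I = 3.26·e^(−0.0673·5/12) = 3.1699
Current forward F = (S − I)·e^(rT) = (195.68 − 3.1699)·e^(0.0673·6/12) = 192.5101 × 1.034223 = 199.0984
Value (long) = (F − K)·e^(−rT) = (199.0984 − 224.62) × 0.966910 = -24.6771
Value = -₹24.68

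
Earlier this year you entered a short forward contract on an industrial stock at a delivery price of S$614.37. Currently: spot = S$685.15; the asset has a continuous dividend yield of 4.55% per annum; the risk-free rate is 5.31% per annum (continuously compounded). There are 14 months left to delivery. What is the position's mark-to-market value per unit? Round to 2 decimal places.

Current fair forward for the remaining 14 months: F = S·e^((r − q)·T), (r − q) = 0.0531 − 0.0455 = 0.0076
F = 685.15 · e^(0.0076 × 14/12) = 685.15 × 1.008906 = 691.2519
Value of long forward = (F − K)·e^(−rT) = (691.2519 − 614.37) · e^(−0.0531·14/12)
= 76.8819 × 0.939930 = 72.26
Short position value = −(long value) = -S$72.26

-S$72.26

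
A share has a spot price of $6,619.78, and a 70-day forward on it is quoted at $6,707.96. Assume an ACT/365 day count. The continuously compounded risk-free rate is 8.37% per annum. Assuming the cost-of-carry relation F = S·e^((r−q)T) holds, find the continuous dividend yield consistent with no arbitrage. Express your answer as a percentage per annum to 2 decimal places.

1.47%

From F = S·e^((r−q)T): (r − q) = ln(F/S)/T
ln(6707.96/6619.78) = ln(1.013321) = 0.013233
(r − q) = 0.013233 / (70/365) = 0.069001
q = r − ln(F/S)/T = 0.0837 − 0.069001 = 0.014699
q = 1.47%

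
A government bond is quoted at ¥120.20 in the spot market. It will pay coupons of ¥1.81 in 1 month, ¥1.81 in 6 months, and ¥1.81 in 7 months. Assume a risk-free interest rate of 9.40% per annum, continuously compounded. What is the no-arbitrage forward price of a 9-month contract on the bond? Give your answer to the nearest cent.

¥123.36

PV(coupons) I = 1.81·e^(−0.0940·1/12) + 1.81·e^(−0.0940·6/12) + 1.81·e^(−0.0940·7/12)
I = 1.7959 + 1.7269 + 1.7134 = 5.2362
F = (S − I)·e^(rT) = (120.20 − 5.2362) · e^(0.0940·9/12)
= 114.9638 · e^0.070500 = 114.9638 × 1.073045 = ¥123.36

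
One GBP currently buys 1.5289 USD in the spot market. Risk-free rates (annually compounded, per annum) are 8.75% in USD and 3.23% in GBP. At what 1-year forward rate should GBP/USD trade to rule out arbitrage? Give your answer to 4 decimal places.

By covered interest parity, F = S · (1+r_USD)^T / (1+r_GBP)^T
= 1.5289 × 1.087500 / 1.032300 = 1.5289 × 1.053473
F = 1.6107 USD per GBP

1.6107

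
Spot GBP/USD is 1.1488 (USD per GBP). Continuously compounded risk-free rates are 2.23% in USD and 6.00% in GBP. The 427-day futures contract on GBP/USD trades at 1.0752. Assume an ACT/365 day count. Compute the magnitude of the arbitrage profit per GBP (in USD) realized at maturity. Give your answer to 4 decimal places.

0.0240 per GBP (in USD)

Fair futures: F* = S·e^(carry·T), with carry = (r_USD − r_GBP) = 0.0223 − 0.0600 = -0.0377
F* = 1.1488 · e^(-0.0377 × 427/365) = 1.1488 · e^-0.044104 = 1.1488 × 0.956854 = 1.0992
Market 1.0752 < fair 1.0992: forward underpriced → reverse cash-and-carry (short spot, go long the forward).
At maturity, profit = |F_mkt − F*| = |1.0752 − 1.0992| = 0.0240 per GBP (in USD)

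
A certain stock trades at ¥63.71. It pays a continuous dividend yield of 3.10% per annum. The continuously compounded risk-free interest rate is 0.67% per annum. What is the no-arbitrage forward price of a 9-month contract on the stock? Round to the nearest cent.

¥62.56

F = S·e^((r − q)T) = 63.71 · e^((0.0067 − 0.0310) × 9/12)
= 63.71 · e^-0.018225 = 63.71 × 0.981940
F = ¥62.56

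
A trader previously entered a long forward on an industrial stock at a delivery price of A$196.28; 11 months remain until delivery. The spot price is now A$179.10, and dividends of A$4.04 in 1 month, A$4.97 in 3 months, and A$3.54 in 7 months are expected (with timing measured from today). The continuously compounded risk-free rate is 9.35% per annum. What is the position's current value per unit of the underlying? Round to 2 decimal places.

-A$13.27

PV(remaining dividends) I = 4.04·e^(−0.0935·1/12) + 4.97·e^(−0.0935·3/12) + 3.54·e^(−0.0935·7/12) = 12.2159
Current forward F = (S − I)·e^(rT) = (179.10 − 12.2159)·e^(0.0935·11/12) = 166.8841 × 1.089489 = 181.8184
Value (long) = (F − K)·e^(−rT) = (181.8184 − 196.28) × 0.917862 = -13.2738
Value = -A$13.27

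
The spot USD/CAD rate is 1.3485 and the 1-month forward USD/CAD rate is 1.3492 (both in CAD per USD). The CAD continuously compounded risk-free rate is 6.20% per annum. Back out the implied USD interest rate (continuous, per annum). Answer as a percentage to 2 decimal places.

5.58%

F = S·e^((r_CAD − r_USD)T) ⇒ r_USD = r_CAD − ln(F/S)/T
ln(1.3492/1.3485) = 0.000519; /(1/12) = 0.006228
r_USD = 0.0620 − 0.006228 = 0.055772
r_USD = 5.58%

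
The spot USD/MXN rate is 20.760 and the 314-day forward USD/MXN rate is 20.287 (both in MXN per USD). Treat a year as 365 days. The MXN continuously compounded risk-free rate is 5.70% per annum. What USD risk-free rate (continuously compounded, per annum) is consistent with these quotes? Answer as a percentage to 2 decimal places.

8.38%

F = S·e^((r_MXN − r_USD)T) ⇒ r_USD = r_MXN − ln(F/S)/T
ln(20.287/20.760) = -0.023048; /(314/365) = -0.026791
r_USD = 0.0570 + 0.026791 = 0.083791
r_USD = 8.38%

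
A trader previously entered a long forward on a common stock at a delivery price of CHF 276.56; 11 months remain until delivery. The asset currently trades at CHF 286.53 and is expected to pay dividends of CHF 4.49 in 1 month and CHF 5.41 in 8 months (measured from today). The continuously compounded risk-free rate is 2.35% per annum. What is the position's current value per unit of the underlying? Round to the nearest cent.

CHF 6.06

PV(remaining dividends) I = 4.49·e^(−0.0235·1/12) + 5.41·e^(−0.0235·8/12) = 9.8071
Current forward F = (S − I)·e^(rT) = (286.53 − 9.8071)·e^(0.0235·11/12) = 276.7229 × 1.021775 = 282.7485
Value (long) = (F − K)·e^(−rT) = (282.7485 − 276.56) × 0.978689 = 6.0566
Value = CHF 6.06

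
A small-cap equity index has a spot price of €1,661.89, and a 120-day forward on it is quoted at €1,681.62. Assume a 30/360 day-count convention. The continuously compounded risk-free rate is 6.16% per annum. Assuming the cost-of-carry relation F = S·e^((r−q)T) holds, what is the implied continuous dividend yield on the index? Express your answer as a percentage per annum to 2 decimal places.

From F = S·e^((r−q)T): (r − q) = ln(F/S)/T
ln(1681.62/1661.89) = ln(1.011872) = 0.011802
(r − q) = 0.011802 / (120/360) = 0.035406
q = r − ln(F/S)/T = 0.0616 − 0.035406 = 0.026194
q = 2.62%

2.62%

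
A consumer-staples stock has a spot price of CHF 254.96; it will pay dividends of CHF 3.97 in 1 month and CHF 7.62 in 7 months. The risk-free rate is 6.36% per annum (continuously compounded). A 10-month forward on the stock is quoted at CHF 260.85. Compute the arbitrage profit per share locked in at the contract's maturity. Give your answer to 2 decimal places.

CHF 3.92 per share

PV(dividends) I = 3.97·e^(−0.0636·1/12) + 7.62·e^(−0.0636·7/12) = 11.2915
Fair forward F* = (S − I)·e^(rT) = (254.96 − 11.2915)·e^0.053000 = 243.6685 × 1.054430 = 256.9314
Market CHF 260.85 > fair 256.9314: forward overpriced → cash-and-carry (borrow at r, buy the stock and collect the dividends, short the forward).
Profit at T = |F_mkt − F*| = |260.85 − 256.9314| = CHF 3.92 per share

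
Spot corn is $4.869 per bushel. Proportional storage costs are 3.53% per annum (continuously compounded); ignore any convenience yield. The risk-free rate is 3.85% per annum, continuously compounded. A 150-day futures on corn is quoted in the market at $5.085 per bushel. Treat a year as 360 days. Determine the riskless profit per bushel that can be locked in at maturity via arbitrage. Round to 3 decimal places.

$0.064 per bushel

Fair futures: F* = S·e^(carry·T), with carry = (r + u) = 0.0385 + 0.0353 = 0.0738
F* = 4.869 · e^(0.0738 × 150/360) = 4.869 · e^0.030750 = 4.869 × 1.031228 = $5.0210
Market $5.085 > fair $5.0210: forward overpriced → cash-and-carry (buy spot, short the forward).
At maturity, profit = |F_mkt − F*| = |5.085 − 5.0210| = $0.064 per bushel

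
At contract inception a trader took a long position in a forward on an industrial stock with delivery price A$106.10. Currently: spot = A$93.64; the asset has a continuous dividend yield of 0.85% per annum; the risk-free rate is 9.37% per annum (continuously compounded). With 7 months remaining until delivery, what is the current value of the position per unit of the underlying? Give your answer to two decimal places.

Current fair forward for the remaining 7 months: F = S·e^((r − q)·T), (r − q) = 0.0937 − 0.0085 = 0.0852
F = 93.64 · e^(0.0852 × 7/12) = 93.64 × 1.050956 = 98.4115
Value of long forward = (F − K)·e^(−rT) = (98.4115 − 106.10) · e^(−0.0937·7/12)
= -7.6885 × 0.946809 = -7.28

-A$7.28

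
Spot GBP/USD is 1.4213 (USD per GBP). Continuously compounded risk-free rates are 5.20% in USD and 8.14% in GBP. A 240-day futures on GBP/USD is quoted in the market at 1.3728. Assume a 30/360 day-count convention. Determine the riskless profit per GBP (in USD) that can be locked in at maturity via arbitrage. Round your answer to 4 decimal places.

Fair futures: F* = S·e^(carry·T), with carry = (r_USD − r_GBP) = 0.0520 − 0.0814 = -0.0294
F* = 1.4213 · e^(-0.0294 × 240/360) = 1.4213 · e^-0.019600 = 1.4213 × 0.980591 = 1.3937
Market 1.3728 < fair 1.3937: forward underpriced → reverse cash-and-carry (short spot, go long the forward).
At maturity, profit = |F_mkt − F*| = |1.3728 − 1.3937| = 0.0209 per GBP (in USD)

0.0209 per GBP (in USD)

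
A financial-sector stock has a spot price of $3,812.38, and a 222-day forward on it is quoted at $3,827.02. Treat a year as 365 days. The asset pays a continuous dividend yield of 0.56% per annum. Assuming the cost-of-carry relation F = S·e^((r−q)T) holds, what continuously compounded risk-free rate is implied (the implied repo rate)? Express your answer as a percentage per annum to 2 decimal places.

From F = S·e^((r−q)T): (r − q) = ln(F/S)/T
ln(3827.02/3812.38) = ln(1.003840) = 0.003833
(r − q) = 0.003833 / (222/365) = 0.006302
r = ln(F/S)/T + q = 0.006302 + 0.0056 = 0.011902
r = 1.19%

1.19%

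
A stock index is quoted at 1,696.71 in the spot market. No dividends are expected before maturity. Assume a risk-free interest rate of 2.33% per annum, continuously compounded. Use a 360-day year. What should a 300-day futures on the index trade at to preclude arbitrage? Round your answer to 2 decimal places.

F = S·e^(rT) = 1696.71 · e^(0.0233 × 300/360)
= 1696.71 · e^0.01941667 = 1696.71 × 1.01960640
F = 1,729.98

1,729.98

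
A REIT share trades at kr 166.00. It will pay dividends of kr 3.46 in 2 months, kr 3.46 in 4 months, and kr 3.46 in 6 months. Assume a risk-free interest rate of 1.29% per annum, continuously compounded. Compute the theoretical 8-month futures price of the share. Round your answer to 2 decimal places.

kr 157.01

PV(dividends) I = 3.46·e^(−0.0129·2/12) + 3.46·e^(−0.0129·4/12) + 3.46·e^(−0.0129·6/12)
I = 3.4526 + 3.4452 + 3.4378 = 10.3356
F = (S − I)·e^(rT) = (166.00 − 10.3356) · e^(0.0129·8/12)
= 155.6644 · e^0.008600 = 155.6644 × 1.008637 = kr 157.01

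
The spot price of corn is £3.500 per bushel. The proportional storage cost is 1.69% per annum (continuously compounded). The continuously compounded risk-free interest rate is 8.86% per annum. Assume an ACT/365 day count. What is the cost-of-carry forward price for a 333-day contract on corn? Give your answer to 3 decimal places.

£3.854 per bushel

Net carry = r + u − y = 0.0886 + 0.0169 − 0.0000 = 0.1055
F = S·e^((r+u−y)T) = 3.500 · e^(0.1055 × 333/365) = 3.500 · e^0.096251
= 3.500 × 1.101035 = £3.854 per bushel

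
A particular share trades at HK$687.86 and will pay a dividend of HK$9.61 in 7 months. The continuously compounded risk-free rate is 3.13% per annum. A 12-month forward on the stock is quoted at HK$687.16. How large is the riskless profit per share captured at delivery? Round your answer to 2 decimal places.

PV(dividends) I = 9.61·e^(−0.0313·7/12) = 9.4361
Fair forward F* = (S − I)·e^(rT) = (687.86 − 9.4361)·e^0.031300 = 678.4239 × 1.031795 = 699.9944
Market HK$687.16 < fair 699.9944: forward underpriced → reverse cash-and-carry (short the stock, invest proceeds at r, pay the dividends, go long the forward).
Profit at T = |F_mkt − F*| = |687.16 − 699.9944| = HK$12.83 per share

HK$12.83 per share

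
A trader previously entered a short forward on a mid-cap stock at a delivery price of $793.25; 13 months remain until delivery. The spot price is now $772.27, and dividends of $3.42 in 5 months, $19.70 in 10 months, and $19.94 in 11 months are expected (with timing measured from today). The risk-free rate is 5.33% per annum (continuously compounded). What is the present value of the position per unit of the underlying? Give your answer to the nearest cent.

$17.65

PV(remaining dividends) I = 3.42·e^(−0.0533·5/12) + 19.70·e^(−0.0533·10/12) + 19.94·e^(−0.0533·11/12) = 41.1782
Current forward F = (S − I)·e^(rT) = (772.27 − 41.1782)·e^(0.0533·13/12) = 731.0918 × 1.059441 = 774.5486
Value (long) = (F − K)·e^(−rT) = (774.5486 − 793.25) × 0.943894 = -17.6521
Short position value = −(long value) = $17.65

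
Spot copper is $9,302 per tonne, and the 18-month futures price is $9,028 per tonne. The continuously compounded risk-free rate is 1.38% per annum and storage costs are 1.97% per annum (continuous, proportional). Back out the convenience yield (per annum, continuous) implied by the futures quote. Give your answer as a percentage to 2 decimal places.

F = S·e^((r+u−y)T) ⇒ (r+u−y) = ln(F/S)/T
ln(9028/9302) = -0.029899; /T ⇒ -0.019933
y = r + u − ln(F/S)/T = 0.0138 + 0.0197 + 0.019933 = 0.053433
y = 5.34%

5.34%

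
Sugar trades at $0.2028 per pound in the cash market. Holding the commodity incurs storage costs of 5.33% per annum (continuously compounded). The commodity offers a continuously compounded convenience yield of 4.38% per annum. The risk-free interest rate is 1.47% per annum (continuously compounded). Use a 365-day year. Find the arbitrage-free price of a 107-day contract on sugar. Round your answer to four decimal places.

$0.2042 per pound

Net carry = r + u − y = 0.0147 + 0.0533 − 0.0438 = 0.0242
F = S·e^((r+u−y)T) = 0.2028 · e^(0.0242 × 107/365) = 0.2028 · e^0.007094
= 0.2028 × 1.007119 = $0.2042 per pound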